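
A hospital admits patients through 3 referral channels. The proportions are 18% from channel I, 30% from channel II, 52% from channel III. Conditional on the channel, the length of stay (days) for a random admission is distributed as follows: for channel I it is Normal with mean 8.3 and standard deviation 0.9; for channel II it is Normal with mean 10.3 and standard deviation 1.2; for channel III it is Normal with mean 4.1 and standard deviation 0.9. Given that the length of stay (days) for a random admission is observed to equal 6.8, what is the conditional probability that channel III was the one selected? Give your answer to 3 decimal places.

0.107

Likelihoods f(6.8 | ·): I: 0.11053; II: 0.00472573; III: 0.00492428.
Posterior ∝ prior × likelihood. Numerator for III: 0.52·0.00492428 = 0.00256062.
Normalizing constant: 0.18·0.11053 + 0.3·0.00472573 + 0.52·0.00492428 = 0.0238738.
P(III | observation) = 0.00256062 / 0.0238738 = 0.107257.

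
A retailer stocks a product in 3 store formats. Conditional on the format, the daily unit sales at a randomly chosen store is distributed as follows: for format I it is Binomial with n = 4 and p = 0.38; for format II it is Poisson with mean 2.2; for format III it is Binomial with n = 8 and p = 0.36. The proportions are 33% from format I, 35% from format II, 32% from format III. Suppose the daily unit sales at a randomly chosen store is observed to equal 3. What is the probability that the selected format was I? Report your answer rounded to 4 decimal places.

Likelihoods P(X=3 | ·): I: 0.136083; II: 0.196639; III: 0.28054.
Posterior ∝ prior × likelihood. Numerator for I: 0.33·0.136083 = 0.0449072.
Normalizing constant: 0.33·0.136083 + 0.35·0.196639 + 0.32·0.28054 = 0.203504.
P(I | observation) = 0.0449072 / 0.203504 = 0.22067.

0.2207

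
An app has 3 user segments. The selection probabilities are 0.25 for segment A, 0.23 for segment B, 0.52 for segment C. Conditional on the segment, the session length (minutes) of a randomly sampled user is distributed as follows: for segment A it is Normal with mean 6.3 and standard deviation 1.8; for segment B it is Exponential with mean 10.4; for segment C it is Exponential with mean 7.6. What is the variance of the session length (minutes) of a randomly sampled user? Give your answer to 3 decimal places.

Per component, A: μ=6.3, E[X²]=42.93; B: μ=10.4, E[X²]=216.32; C: μ=7.6, E[X²]=115.52.
E[X] = 0.25·6.3 + 0.23·10.4 + 0.52·7.6 = 7.919.
E[X²] = 0.25·42.93 + 0.23·216.32 + 0.52·115.52 = 120.556.
Var(X) = E[X²] − (E[X])² = 120.556 − 62.7106 = 57.8459.

57.846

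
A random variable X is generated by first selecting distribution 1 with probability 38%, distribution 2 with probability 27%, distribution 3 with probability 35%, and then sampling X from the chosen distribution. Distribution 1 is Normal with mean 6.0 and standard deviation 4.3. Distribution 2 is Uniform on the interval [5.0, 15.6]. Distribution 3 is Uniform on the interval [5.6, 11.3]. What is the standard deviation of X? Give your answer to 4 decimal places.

3.6771

Per component, 1: μ=6, E[X²]=54.49; 2: μ=10.3, E[X²]=115.453; 3: μ=8.45, E[X²]=74.11.
E[X] = 0.38·6 + 0.27·10.3 + 0.35·8.45 = 8.0185.
E[X²] = 0.38·54.49 + 0.27·115.453 + 0.35·74.11 = 77.8171.
Var(X) = E[X²] − (E[X])² = 77.8171 − 64.2963 = 13.5208.
SD(X) = √13.5208 = 3.67706.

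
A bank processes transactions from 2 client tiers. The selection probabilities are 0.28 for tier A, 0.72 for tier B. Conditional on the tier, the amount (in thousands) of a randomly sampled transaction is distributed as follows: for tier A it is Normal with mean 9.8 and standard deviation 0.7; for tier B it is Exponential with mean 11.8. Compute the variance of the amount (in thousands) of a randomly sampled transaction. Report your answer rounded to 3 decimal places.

101.196

Per component, A: μ=9.8, E[X²]=96.53; B: μ=11.8, E[X²]=278.48.
E[X] = 0.28·9.8 + 0.72·11.8 = 11.24.
E[X²] = 0.28·96.53 + 0.72·278.48 = 227.534.
Var(X) = E[X²] − (E[X])² = 227.534 − 126.338 = 101.196.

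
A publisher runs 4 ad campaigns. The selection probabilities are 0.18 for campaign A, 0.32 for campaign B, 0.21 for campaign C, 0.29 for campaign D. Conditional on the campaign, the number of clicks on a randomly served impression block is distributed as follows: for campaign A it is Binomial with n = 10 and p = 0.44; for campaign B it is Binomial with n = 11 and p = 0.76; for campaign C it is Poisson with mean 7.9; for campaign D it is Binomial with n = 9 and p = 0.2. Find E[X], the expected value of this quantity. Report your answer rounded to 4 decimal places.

5.6482

Component means — A: 4.4; B: 8.36; C: 7.9; D: 1.8.
E[X] = 0.18·4.4 + 0.32·8.36 + 0.21·7.9 + 0.29·1.8 = 5.6482.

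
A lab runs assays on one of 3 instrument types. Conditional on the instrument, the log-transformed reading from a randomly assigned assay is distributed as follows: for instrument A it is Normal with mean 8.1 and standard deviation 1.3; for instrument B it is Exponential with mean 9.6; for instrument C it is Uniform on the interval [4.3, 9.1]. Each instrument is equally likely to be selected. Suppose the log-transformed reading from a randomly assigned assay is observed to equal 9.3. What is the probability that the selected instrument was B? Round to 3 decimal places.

Likelihoods f(9.3 | ·): A: 0.20042; B: 0.0395372; C: 0.
Posterior ∝ prior × likelihood. Numerator for B: 0.333333·0.0395372 = 0.0131791.
Normalizing constant: 0.333333·0.20042 + 0.333333·0.0395372 + 0.333333·0 = 0.0799859.
P(B | observation) = 0.0131791 / 0.0799859 = 0.164767.

0.165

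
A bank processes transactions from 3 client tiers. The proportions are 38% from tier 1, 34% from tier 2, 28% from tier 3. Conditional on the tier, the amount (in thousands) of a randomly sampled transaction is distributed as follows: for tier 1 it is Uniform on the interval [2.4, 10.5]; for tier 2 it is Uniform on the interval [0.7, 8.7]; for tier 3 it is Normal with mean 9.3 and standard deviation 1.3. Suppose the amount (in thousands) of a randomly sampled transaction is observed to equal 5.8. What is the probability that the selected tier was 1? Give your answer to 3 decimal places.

Likelihoods f(5.8 | ·): 1: 0.123457; 2: 0.125; 3: 0.00818409.
Posterior ∝ prior × likelihood. Numerator for 1: 0.38·0.123457 = 0.0469136.
Normalizing constant: 0.38·0.123457 + 0.34·0.125 + 0.28·0.00818409 = 0.0917051.
P(1 | observation) = 0.0469136 / 0.0917051 = 0.51157.

0.512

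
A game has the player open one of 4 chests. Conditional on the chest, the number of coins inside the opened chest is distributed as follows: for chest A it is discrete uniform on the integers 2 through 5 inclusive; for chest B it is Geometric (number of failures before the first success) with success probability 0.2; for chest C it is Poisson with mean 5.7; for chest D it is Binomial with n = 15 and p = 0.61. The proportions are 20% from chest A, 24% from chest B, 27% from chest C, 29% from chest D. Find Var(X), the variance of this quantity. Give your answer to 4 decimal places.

Per component, A: μ=3.5, E[X²]=13.5; B: μ=4, E[X²]=36; C: μ=5.7, E[X²]=38.19; D: μ=9.15, E[X²]=87.291.
E[X] = 0.2·3.5 + 0.24·4 + 0.27·5.7 + 0.29·9.15 = 5.8525.
E[X²] = 0.2·13.5 + 0.24·36 + 0.27·38.19 + 0.29·87.291 = 46.9657.
Var(X) = E[X²] − (E[X])² = 46.9657 − 34.2518 = 12.7139.

12.7139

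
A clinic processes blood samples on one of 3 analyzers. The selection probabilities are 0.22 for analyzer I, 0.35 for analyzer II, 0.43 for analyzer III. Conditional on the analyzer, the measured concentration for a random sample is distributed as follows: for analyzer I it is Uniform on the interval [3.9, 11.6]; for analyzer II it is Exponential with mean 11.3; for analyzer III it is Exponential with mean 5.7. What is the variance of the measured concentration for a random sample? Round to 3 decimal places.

Per component, I: μ=7.75, E[X²]=65.0033; II: μ=11.3, E[X²]=255.38; III: μ=5.7, E[X²]=64.98.
E[X] = 0.22·7.75 + 0.35·11.3 + 0.43·5.7 = 8.111.
E[X²] = 0.22·65.0033 + 0.35·255.38 + 0.43·64.98 = 131.625.
Var(X) = E[X²] − (E[X])² = 131.625 − 65.7883 = 65.8368.

65.837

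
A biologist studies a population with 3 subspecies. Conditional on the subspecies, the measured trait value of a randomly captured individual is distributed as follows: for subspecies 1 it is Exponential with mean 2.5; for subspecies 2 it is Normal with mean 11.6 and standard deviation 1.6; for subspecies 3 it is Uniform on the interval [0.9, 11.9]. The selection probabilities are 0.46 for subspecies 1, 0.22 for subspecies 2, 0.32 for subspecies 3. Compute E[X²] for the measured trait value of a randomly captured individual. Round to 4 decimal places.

52.2503

For each component E[X²] = Var + (mean)², giving 1: 12.5; 2: 137.12; 3: 51.0433.
Overall E[X²] = 0.46·12.5 + 0.22·137.12 + 0.32·51.0433 = 52.2503.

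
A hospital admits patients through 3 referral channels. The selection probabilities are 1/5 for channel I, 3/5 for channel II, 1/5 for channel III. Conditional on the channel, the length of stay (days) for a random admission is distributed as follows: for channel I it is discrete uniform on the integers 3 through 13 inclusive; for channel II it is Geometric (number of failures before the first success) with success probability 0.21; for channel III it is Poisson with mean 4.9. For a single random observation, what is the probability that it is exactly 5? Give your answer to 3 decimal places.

0.092

Conditional on each channel, P(X = 5): I: 0.0909091; II: 0.0646182; III: 0.17529.
By total probability, P(X = 5) = 0.2·0.0909091 + 0.6·0.0646182 + 0.2·0.17529 = 0.0920107.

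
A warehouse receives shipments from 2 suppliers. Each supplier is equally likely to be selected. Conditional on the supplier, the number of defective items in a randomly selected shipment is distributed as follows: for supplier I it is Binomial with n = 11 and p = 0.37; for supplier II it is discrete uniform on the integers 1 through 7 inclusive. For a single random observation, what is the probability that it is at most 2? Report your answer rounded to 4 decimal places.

Conditional on each supplier, P(X ≤ 2): I: 0.164007; II: 0.285714.
By total probability, P(X ≤ 2) = 0.5·0.164007 + 0.5·0.285714 = 0.22486.

0.2249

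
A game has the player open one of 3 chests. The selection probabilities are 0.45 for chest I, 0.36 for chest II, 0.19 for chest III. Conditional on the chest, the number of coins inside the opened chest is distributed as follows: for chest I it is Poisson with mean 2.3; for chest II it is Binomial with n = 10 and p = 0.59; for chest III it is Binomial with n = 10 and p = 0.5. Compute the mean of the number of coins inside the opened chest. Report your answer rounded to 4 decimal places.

Component means — I: 2.3; II: 5.9; III: 5.
E[X] = 0.45·2.3 + 0.36·5.9 + 0.19·5 = 4.109.

4.1090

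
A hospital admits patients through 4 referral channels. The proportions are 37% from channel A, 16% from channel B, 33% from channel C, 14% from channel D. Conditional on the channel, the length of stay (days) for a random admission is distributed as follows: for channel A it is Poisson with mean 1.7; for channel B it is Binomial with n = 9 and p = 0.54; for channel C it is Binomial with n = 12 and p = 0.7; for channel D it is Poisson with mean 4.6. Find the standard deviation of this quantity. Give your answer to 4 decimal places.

Per component, A: μ=1.7, E[X²]=4.59; B: μ=4.86, E[X²]=25.8552; C: μ=8.4, E[X²]=73.08; D: μ=4.6, E[X²]=25.76.
E[X] = 0.37·1.7 + 0.16·4.86 + 0.33·8.4 + 0.14·4.6 = 4.8226.
E[X²] = 0.37·4.59 + 0.16·25.8552 + 0.33·73.08 + 0.14·25.76 = 33.5579.
Var(X) = E[X²] − (E[X])² = 33.5579 − 23.2575 = 10.3005.
SD(X) = √10.3005 = 3.20943.

3.2094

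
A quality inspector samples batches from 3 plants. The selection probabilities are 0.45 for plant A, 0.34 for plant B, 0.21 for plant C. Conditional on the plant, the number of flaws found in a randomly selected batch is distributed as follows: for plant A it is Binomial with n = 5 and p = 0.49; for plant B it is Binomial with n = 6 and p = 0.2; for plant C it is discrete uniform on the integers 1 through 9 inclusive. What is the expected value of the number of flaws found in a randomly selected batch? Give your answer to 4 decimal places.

2.5605

Component means — A: 2.45; B: 1.2; C: 5.
E[X] = 0.45·2.45 + 0.34·1.2 + 0.21·5 = 2.5605.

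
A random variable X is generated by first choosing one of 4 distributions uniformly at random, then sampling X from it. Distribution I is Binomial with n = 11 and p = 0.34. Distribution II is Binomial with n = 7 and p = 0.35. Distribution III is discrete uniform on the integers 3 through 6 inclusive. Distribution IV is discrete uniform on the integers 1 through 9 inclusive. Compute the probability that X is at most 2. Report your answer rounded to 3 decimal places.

Conditional on each component, P(X ≤ 2): I: 0.22009; II: 0.532283; III: 0; IV: 0.222222.
By total probability, P(X ≤ 2) = 0.25·0.22009 + 0.25·0.532283 + 0.25·0 + 0.25·0.222222 = 0.243649.

0.244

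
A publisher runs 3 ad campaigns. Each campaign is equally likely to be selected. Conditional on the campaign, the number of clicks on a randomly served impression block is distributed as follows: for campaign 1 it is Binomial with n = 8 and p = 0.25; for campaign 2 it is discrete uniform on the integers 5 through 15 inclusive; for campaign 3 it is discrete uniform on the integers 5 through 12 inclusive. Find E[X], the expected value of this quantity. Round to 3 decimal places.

Component means — 1: 2; 2: 10; 3: 8.5.
E[X] = 0.333333·2 + 0.333333·10 + 0.333333·8.5 = 6.83333.

6.833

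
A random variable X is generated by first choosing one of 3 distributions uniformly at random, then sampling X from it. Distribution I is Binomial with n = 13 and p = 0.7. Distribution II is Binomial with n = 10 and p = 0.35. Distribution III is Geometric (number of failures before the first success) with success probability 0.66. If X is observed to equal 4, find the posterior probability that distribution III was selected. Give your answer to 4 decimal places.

Likelihoods P(X=4 | ·): I: 0.00337901; II: 0.237668; III: 0.00881982.
Posterior ∝ prior × likelihood. Numerator for III: 0.333333·0.00881982 = 0.00293994.
Normalizing constant: 0.333333·0.00337901 + 0.333333·0.237668 + 0.333333·0.00881982 = 0.0832891.
P(III | observation) = 0.00293994 / 0.0832891 = 0.035298.

0.0353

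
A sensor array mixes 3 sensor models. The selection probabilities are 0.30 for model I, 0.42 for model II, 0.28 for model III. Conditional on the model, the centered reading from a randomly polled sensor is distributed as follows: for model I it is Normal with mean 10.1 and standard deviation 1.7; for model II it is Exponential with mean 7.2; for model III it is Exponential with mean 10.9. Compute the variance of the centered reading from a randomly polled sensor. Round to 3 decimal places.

58.630

Per component, I: μ=10.1, E[X²]=104.9; II: μ=7.2, E[X²]=103.68; III: μ=10.9, E[X²]=237.62.
E[X] = 0.3·10.1 + 0.42·7.2 + 0.28·10.9 = 9.106.
E[X²] = 0.3·104.9 + 0.42·103.68 + 0.28·237.62 = 141.549.
Var(X) = E[X²] − (E[X])² = 141.549 − 82.9192 = 58.63.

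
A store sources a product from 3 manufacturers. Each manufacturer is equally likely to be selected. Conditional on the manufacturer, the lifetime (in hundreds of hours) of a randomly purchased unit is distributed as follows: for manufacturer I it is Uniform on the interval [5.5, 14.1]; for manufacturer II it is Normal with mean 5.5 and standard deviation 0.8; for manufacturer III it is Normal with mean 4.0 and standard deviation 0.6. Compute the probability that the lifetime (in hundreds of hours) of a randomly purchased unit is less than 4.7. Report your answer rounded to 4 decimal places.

Conditional on each manufacturer, P(X < 4.7): I: 0; II: 0.158655; III: 0.878327.
By total probability, P(X < 4.7) = 0.333333·0 + 0.333333·0.158655 + 0.333333·0.878327 = 0.345661.

0.3457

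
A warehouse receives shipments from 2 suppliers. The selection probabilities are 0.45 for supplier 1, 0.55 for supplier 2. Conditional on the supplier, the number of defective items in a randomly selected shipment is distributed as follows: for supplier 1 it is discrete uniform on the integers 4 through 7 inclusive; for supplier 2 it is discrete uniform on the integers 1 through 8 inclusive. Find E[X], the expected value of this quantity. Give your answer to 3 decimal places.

4.950

Component means — 1: 5.5; 2: 4.5.
E[X] = 0.45·5.5 + 0.55·4.5 = 4.95.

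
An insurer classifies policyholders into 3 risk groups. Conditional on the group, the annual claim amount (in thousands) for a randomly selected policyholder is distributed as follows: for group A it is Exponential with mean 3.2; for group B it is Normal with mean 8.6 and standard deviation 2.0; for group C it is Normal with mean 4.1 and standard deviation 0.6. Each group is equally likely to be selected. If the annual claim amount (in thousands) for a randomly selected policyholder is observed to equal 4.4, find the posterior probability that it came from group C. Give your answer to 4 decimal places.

Likelihoods f(4.4 | ·): A: 0.0790124; B: 0.0219918; C: 0.586776.
Posterior ∝ prior × likelihood. Numerator for C: 0.333333·0.586776 = 0.195592.
Normalizing constant: 0.333333·0.0790124 + 0.333333·0.0219918 + 0.333333·0.586776 = 0.22926.
P(C | observation) = 0.195592 / 0.22926 = 0.853145.

0.8531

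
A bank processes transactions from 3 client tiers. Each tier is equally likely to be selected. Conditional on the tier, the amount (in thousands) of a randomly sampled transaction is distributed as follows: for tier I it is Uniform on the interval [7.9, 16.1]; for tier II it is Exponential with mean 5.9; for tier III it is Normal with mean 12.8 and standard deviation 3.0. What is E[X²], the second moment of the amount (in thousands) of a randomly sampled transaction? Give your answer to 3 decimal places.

130.688

For each component E[X²] = Var + (mean)², giving I: 149.603; II: 69.62; III: 172.84.
Overall E[X²] = 0.333333·149.603 + 0.333333·69.62 + 0.333333·172.84 = 130.688.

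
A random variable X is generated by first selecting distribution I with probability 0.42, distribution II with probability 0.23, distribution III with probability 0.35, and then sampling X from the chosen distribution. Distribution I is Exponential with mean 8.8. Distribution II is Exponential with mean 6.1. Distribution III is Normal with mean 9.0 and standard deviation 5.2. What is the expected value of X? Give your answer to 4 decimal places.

Component means — I: 8.8; II: 6.1; III: 9.
E[X] = 0.42·8.8 + 0.23·6.1 + 0.35·9 = 8.249.

8.2490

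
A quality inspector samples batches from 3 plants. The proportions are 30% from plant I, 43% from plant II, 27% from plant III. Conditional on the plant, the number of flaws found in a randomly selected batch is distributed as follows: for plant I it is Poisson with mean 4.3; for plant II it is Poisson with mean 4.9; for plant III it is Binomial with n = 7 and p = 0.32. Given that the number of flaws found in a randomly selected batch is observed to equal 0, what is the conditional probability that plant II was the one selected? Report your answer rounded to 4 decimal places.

0.1259

Likelihoods P(X=0 | ·): I: 0.0135686; II: 0.00744658; III: 0.0672299.
Posterior ∝ prior × likelihood. Numerator for II: 0.43·0.00744658 = 0.00320203.
Normalizing constant: 0.3·0.0135686 + 0.43·0.00744658 + 0.27·0.0672299 = 0.0254247.
P(II | observation) = 0.00320203 / 0.0254247 = 0.125942.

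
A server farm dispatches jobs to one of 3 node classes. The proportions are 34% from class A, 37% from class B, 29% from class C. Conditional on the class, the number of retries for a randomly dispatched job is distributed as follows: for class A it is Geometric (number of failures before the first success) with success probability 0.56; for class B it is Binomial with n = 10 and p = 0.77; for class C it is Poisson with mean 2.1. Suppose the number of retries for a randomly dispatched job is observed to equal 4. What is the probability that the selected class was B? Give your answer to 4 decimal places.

Likelihoods P(X=4 | ·): A: 0.0209893; B: 0.0109282; C: 0.099231.
Posterior ∝ prior × likelihood. Numerator for B: 0.37·0.0109282 = 0.00404344.
Normalizing constant: 0.34·0.0209893 + 0.37·0.0109282 + 0.29·0.099231 = 0.0399568.
P(B | observation) = 0.00404344 / 0.0399568 = 0.101195.

0.1012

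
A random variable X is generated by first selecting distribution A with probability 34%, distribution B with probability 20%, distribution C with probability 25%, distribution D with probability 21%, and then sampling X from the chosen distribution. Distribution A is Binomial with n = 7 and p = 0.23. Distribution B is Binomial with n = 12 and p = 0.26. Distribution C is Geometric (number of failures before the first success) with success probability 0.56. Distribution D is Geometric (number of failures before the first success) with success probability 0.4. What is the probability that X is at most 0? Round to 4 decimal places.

0.2840

Conditional on each component, P(X ≤ 0): A: 0.160485; B: 0.0269638; C: 0.56; D: 0.4.
By total probability, P(X ≤ 0) = 0.34·0.160485 + 0.2·0.0269638 + 0.25·0.56 + 0.21·0.4 = 0.283958.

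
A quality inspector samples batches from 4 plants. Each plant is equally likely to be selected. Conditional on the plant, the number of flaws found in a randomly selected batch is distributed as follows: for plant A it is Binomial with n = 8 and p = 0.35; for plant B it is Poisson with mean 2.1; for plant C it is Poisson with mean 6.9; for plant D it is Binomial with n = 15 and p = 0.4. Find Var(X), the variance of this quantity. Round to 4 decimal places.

7.7675

Per component, A: μ=2.8, E[X²]=9.66; B: μ=2.1, E[X²]=6.51; C: μ=6.9, E[X²]=54.51; D: μ=6, E[X²]=39.6.
E[X] = 0.25·2.8 + 0.25·2.1 + 0.25·6.9 + 0.25·6 = 4.45.
E[X²] = 0.25·9.66 + 0.25·6.51 + 0.25·54.51 + 0.25·39.6 = 27.57.
Var(X) = E[X²] − (E[X])² = 27.57 − 19.8025 = 7.7675.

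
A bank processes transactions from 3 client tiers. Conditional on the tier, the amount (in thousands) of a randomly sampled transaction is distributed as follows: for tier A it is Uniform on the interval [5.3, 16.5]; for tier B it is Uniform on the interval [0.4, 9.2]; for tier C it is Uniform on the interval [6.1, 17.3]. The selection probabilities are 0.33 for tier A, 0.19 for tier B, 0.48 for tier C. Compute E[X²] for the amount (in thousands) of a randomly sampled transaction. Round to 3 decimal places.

For each component E[X²] = Var + (mean)², giving A: 129.263; B: 29.4933; C: 147.343.
Overall E[X²] = 0.33·129.263 + 0.19·29.4933 + 0.48·147.343 = 118.985.

118.985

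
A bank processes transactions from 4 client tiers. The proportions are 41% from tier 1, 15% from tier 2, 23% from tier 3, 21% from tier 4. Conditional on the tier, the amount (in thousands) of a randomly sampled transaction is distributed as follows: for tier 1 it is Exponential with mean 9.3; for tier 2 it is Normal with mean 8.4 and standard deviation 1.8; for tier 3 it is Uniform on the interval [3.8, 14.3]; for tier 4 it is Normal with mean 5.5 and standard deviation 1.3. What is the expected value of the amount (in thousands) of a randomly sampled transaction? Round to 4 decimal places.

8.3095

Component means — 1: 9.3; 2: 8.4; 3: 9.05; 4: 5.5.
E[X] = 0.41·9.3 + 0.15·8.4 + 0.23·9.05 + 0.21·5.5 = 8.3095.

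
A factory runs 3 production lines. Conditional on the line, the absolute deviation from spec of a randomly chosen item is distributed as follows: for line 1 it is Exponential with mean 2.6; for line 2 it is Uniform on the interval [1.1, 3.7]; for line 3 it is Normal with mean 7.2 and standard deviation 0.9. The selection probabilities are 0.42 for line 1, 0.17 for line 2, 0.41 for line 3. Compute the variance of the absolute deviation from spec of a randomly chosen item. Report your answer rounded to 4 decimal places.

Per component, 1: μ=2.6, E[X²]=13.52; 2: μ=2.4, E[X²]=6.32333; 3: μ=7.2, E[X²]=52.65.
E[X] = 0.42·2.6 + 0.17·2.4 + 0.41·7.2 = 4.452.
E[X²] = 0.42·13.52 + 0.17·6.32333 + 0.41·52.65 = 28.3399.
Var(X) = E[X²] − (E[X])² = 28.3399 − 19.8203 = 8.51956.

8.5196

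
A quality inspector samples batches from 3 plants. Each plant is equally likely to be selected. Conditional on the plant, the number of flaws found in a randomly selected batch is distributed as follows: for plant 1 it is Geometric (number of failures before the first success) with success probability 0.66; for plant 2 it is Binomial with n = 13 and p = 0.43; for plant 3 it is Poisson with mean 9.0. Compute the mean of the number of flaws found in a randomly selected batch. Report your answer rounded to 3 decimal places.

5.035

Component means — 1: 0.515152; 2: 5.59; 3: 9.
E[X] = 0.333333·0.515152 + 0.333333·5.59 + 0.333333·9 = 5.03505.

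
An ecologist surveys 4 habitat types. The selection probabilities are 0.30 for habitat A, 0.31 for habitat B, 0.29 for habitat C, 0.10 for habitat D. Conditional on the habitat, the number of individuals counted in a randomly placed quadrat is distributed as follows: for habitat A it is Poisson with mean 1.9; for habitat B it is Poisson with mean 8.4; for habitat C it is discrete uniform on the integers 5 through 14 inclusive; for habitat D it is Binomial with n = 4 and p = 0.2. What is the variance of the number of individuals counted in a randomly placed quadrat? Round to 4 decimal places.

Per component, A: μ=1.9, E[X²]=5.51; B: μ=8.4, E[X²]=78.96; C: μ=9.5, E[X²]=98.5; D: μ=0.8, E[X²]=1.28.
E[X] = 0.3·1.9 + 0.31·8.4 + 0.29·9.5 + 0.1·0.8 = 6.009.
E[X²] = 0.3·5.51 + 0.31·78.96 + 0.29·98.5 + 0.1·1.28 = 54.8236.
Var(X) = E[X²] − (E[X])² = 54.8236 − 36.1081 = 18.7155.

18.7155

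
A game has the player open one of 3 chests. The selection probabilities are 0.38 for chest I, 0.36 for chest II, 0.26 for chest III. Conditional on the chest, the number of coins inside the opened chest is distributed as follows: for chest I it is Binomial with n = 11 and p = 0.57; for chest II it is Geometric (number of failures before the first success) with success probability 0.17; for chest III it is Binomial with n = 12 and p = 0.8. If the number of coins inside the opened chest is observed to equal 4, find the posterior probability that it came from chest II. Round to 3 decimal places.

0.446

Likelihoods P(X=4 | ·): I: 0.0946875; II: 0.0806791; III: 0.000519045.
Posterior ∝ prior × likelihood. Numerator for II: 0.36·0.0806791 = 0.0290445.
Normalizing constant: 0.38·0.0946875 + 0.36·0.0806791 + 0.26·0.000519045 = 0.0651607.
P(II | observation) = 0.0290445 / 0.0651607 = 0.445736.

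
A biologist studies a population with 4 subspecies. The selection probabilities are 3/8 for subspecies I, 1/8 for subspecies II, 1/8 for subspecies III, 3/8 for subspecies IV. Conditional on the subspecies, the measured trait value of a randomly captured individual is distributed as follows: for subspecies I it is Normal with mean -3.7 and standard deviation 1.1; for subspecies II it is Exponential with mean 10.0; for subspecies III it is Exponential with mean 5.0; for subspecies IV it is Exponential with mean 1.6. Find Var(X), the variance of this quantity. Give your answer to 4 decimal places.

37.5748

Per component, I: μ=-3.7, E[X²]=14.9; II: μ=10, E[X²]=200; III: μ=5, E[X²]=50; IV: μ=1.6, E[X²]=5.12.
E[X] = 0.375·-3.7 + 0.125·10 + 0.125·5 + 0.375·1.6 = 1.0875.
E[X²] = 0.375·14.9 + 0.125·200 + 0.125·50 + 0.375·5.12 = 38.7575.
Var(X) = E[X²] − (E[X])² = 38.7575 − 1.18266 = 37.5748.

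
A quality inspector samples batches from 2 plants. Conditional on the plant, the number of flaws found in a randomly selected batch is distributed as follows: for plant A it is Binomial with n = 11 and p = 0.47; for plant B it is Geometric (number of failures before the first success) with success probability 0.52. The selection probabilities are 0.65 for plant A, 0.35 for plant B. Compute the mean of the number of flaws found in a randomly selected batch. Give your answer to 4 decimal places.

3.6836

Component means — A: 5.17; B: 0.923077.
E[X] = 0.65·5.17 + 0.35·0.923077 = 3.68358.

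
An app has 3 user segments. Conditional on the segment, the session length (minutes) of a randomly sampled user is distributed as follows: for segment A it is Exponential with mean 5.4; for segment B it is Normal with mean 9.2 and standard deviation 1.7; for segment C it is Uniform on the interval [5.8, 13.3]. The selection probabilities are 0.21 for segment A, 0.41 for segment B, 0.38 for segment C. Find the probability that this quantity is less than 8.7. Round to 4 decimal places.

Conditional on each segment, P(X < 8.7): A: 0.800334; B: 0.384334; C: 0.386667.
By total probability, P(X < 8.7) = 0.21·0.800334 + 0.41·0.384334 + 0.38·0.386667 = 0.47258.

0.4726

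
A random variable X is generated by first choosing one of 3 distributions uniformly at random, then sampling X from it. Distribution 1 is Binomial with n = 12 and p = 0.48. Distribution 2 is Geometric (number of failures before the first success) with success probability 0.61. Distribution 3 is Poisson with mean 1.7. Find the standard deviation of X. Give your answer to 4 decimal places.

Per component, 1: μ=5.76, E[X²]=36.1728; 2: μ=0.639344, E[X²]=1.45687; 3: μ=1.7, E[X²]=4.59.
E[X] = 0.333333·5.76 + 0.333333·0.639344 + 0.333333·1.7 = 2.69978.
E[X²] = 0.333333·36.1728 + 0.333333·1.45687 + 0.333333·4.59 = 14.0732.
Var(X) = E[X²] − (E[X])² = 14.0732 − 7.28882 = 6.7844.
SD(X) = √6.7844 = 2.60469.

2.6047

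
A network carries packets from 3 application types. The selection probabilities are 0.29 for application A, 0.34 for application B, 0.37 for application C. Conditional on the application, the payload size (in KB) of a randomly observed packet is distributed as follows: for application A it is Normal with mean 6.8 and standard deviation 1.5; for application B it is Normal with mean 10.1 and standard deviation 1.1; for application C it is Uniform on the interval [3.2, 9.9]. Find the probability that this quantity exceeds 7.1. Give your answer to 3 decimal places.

0.616

Conditional on each application, P(X > 7.1): A: 0.42074; B: 0.996807; C: 0.41791.
By total probability, P(X > 7.1) = 0.29·0.42074 + 0.34·0.996807 + 0.37·0.41791 = 0.615556.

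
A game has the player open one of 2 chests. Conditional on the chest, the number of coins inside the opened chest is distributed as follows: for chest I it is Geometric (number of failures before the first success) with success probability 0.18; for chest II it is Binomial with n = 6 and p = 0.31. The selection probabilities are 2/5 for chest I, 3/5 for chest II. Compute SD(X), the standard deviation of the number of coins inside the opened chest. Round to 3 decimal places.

3.555

Per component, I: μ=4.55556, E[X²]=46.0617; II: μ=1.86, E[X²]=4.743.
E[X] = 0.4·4.55556 + 0.6·1.86 = 2.93822.
E[X²] = 0.4·46.0617 + 0.6·4.743 = 21.2705.
Var(X) = E[X²] − (E[X])² = 21.2705 − 8.63315 = 12.6373.
SD(X) = √12.6373 = 3.5549.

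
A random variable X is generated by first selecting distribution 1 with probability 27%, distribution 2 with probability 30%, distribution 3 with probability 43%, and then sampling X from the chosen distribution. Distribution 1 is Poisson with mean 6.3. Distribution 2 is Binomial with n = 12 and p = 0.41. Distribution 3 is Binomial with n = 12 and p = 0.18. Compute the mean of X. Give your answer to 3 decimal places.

Component means — 1: 6.3; 2: 4.92; 3: 2.16.
E[X] = 0.27·6.3 + 0.3·4.92 + 0.43·2.16 = 4.1058.

4.106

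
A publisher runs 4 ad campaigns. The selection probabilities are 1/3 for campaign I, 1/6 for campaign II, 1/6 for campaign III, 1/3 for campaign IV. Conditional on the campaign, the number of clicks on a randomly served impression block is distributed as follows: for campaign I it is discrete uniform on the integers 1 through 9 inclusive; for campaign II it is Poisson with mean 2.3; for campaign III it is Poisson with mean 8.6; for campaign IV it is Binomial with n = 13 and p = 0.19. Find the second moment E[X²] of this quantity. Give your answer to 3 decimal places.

For each component E[X²] = Var + (mean)², giving I: 31.6667; II: 7.59; III: 82.56; IV: 8.1016.
Overall E[X²] = 0.333333·31.6667 + 0.166667·7.59 + 0.166667·82.56 + 0.333333·8.1016 = 28.2811.

28.281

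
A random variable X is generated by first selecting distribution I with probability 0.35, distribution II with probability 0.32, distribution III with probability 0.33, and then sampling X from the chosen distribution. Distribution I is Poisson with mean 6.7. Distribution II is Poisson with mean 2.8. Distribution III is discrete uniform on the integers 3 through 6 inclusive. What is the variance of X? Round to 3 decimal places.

6.221

Per component, I: μ=6.7, E[X²]=51.59; II: μ=2.8, E[X²]=10.64; III: μ=4.5, E[X²]=21.5.
E[X] = 0.35·6.7 + 0.32·2.8 + 0.33·4.5 = 4.726.
E[X²] = 0.35·51.59 + 0.32·10.64 + 0.33·21.5 = 28.5563.
Var(X) = E[X²] − (E[X])² = 28.5563 − 22.3351 = 6.22122.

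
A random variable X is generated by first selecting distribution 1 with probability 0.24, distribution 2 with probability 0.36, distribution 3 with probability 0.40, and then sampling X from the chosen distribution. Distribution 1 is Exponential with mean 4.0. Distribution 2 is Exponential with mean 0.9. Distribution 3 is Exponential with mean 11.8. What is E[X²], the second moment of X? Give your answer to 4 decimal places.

For each component E[X²] = Var + (mean)², giving 1: 32; 2: 1.62; 3: 278.48.
Overall E[X²] = 0.24·32 + 0.36·1.62 + 0.4·278.48 = 119.655.

119.6552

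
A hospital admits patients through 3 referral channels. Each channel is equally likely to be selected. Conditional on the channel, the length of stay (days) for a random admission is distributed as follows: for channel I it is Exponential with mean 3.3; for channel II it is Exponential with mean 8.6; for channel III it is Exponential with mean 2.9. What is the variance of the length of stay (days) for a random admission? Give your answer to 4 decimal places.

Per component, I: μ=3.3, E[X²]=21.78; II: μ=8.6, E[X²]=147.92; III: μ=2.9, E[X²]=16.82.
E[X] = 0.333333·3.3 + 0.333333·8.6 + 0.333333·2.9 = 4.93333.
E[X²] = 0.333333·21.78 + 0.333333·147.92 + 0.333333·16.82 = 62.1733.
Var(X) = E[X²] − (E[X])² = 62.1733 − 24.3378 = 37.8356.

37.8356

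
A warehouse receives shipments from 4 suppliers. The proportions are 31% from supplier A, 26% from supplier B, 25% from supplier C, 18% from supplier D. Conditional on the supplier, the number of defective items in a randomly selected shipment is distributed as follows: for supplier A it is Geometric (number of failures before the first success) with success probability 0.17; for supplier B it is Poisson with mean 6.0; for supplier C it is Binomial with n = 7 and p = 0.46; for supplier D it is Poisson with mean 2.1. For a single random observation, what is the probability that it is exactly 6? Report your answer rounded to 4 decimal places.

0.0706

Conditional on each supplier, P(X = 6): A: 0.0555799; B: 0.160623; C: 0.0358128; D: 0.014587.
By total probability, P(X = 6) = 0.31·0.0555799 + 0.26·0.160623 + 0.25·0.0358128 + 0.18·0.014587 = 0.0705706.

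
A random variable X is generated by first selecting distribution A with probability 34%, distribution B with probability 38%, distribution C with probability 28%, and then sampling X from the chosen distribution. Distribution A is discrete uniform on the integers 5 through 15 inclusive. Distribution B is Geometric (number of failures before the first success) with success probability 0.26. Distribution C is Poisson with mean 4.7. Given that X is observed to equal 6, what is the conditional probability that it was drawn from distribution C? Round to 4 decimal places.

Likelihoods P(X=6 | ·): A: 0.0909091; B: 0.0426937; C: 0.136167.
Posterior ∝ prior × likelihood. Numerator for C: 0.28·0.136167 = 0.0381266.
Normalizing constant: 0.34·0.0909091 + 0.38·0.0426937 + 0.28·0.136167 = 0.0852593.
P(C | observation) = 0.0381266 / 0.0852593 = 0.447184.

0.4472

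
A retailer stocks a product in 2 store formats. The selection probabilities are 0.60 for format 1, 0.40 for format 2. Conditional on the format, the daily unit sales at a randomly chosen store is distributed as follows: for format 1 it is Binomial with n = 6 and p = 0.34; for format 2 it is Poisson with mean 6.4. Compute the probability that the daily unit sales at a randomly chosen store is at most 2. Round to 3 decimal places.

Conditional on each format, P(X ≤ 2): 1: 0.667152; 2: 0.0463242.
By total probability, P(X ≤ 2) = 0.6·0.667152 + 0.4·0.0463242 = 0.418821.

0.419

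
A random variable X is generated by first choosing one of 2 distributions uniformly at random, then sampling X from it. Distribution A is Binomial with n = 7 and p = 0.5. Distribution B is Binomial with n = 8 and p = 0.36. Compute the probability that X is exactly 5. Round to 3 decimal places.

Conditional on each component, P(X = 5): A: 0.164062; B: 0.0887647.
By total probability, P(X = 5) = 0.5·0.164062 + 0.5·0.0887647 = 0.126414.

0.126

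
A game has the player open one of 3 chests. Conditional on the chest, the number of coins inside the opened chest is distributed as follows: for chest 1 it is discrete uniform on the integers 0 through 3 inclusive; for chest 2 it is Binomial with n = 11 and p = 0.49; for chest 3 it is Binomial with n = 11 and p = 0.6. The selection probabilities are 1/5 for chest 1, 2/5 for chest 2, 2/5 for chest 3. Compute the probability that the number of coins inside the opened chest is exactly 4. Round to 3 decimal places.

0.096

Conditional on each chest, P(X = 4): 1: 0; 2: 0.170722; 3: 0.0700711.
By total probability, P(X = 4) = 0.2·0 + 0.4·0.170722 + 0.4·0.0700711 = 0.0963172.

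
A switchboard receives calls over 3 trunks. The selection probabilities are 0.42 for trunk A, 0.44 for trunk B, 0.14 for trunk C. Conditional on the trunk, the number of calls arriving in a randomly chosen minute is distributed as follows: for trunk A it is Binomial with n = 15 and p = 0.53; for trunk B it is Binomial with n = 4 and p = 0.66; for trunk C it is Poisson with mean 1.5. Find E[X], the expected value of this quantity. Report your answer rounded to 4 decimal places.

Component means — A: 7.95; B: 2.64; C: 1.5.
E[X] = 0.42·7.95 + 0.44·2.64 + 0.14·1.5 = 4.7106.

4.7106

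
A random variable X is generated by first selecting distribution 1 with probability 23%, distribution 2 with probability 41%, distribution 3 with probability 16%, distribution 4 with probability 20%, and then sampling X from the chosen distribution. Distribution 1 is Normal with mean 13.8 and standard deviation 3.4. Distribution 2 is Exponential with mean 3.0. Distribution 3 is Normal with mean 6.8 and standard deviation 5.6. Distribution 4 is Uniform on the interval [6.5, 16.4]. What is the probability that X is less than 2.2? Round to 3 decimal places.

0.246

Conditional on each component, P(X < 2.2): 1: 0.000322719; 2: 0.519695; 3: 0.205701; 4: 0.
By total probability, P(X < 2.2) = 0.23·0.000322719 + 0.41·0.519695 + 0.16·0.205701 + 0.2·0 = 0.246061.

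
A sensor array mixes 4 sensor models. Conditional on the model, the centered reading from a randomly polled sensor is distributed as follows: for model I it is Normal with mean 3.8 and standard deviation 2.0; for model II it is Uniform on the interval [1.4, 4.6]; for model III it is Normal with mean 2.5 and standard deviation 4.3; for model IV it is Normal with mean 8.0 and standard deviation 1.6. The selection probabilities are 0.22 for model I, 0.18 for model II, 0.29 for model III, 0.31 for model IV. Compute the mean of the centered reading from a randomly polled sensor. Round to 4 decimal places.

Component means — I: 3.8; II: 3; III: 2.5; IV: 8.
E[X] = 0.22·3.8 + 0.18·3 + 0.29·2.5 + 0.31·8 = 4.581.

4.5810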